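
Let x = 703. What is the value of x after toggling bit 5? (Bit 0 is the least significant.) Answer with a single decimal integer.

671

x = 1010111111
bit 5 is currently 1; toggle it via x ^ (1 << 5) = x ^ 32
→ 1010011111 = 671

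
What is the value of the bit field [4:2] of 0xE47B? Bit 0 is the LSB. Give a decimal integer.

v = 1110010001111011
Shift right by 2: 11100100011110
Mask low 3 bits: 110 = 6

6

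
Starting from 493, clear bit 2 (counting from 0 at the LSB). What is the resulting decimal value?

x = 000111101101
bit 2 is currently 1; clear it via x & ~(1 << 2) = x & ~4
→ 000111101001 = 489

489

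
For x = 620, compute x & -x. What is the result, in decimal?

x = 1001101100 = 620
-x (two's complement) = …0110010100
AND   = 0000000100 = 4
(x & -x isolates the lowest set bit of x.)

4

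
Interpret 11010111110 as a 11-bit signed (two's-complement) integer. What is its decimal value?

pattern = 11010111110 (MSB is 1 ⇒ negative)
Invert: 00101000001, add 1 → 00101000010 = 322, so the value is -322.
(Equivalently: 1726 - 2^11 = 1726 - 2048 = -322.)

-322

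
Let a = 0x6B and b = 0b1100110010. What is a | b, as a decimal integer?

0x6B = 0001101011
b = 1100110010
 OR → 1101111011 = 891

891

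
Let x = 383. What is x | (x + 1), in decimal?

x = 101111111 = 383
x + 1 = 110000000
OR    = 111111111 = 511
(x | (x + 1) sets the lowest cleared bit.)

511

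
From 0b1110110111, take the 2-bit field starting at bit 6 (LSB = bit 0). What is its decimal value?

2

v = 1110110111
Shift right by 6: 1110
Mask low 2 bits: 10 = 2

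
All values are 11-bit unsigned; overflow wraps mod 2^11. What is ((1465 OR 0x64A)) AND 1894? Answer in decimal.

1890

1465 = 10110111001
0x64A = 11001001010
→ OR → 11111111011 = 2043
1894 = 11101100110
→ AND → 11101100010 = 1890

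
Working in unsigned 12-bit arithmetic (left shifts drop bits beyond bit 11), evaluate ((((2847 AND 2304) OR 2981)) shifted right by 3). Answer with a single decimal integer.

372

2847 = 101100011111
2304 = 100100000000
→ AND → 100100000000 = 2304
2981 = 101110100101
→ OR → 101110100101 = 2981
→ shifted right by 3 → 000101110100 = 372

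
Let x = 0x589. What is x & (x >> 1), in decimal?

128

x = 10110001001 = 1417
x>>1 = 01011000100
AND  = 00010000000 = 128
(x & (x >> 1) has a 1 wherever x has two consecutive 1 bits.)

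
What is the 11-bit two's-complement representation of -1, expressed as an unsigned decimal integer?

1 in 11 bits: 00000000001
Invert: 11111111110
Add 1:  11111111111 = 2047
(Check: 2^11 - 1 = 2048 - 1 = 2047.)

2047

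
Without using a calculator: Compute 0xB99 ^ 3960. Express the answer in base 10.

0xB99 = 101110011001
3960 = 111101111000
XOR → 010011100001 = 1249

1249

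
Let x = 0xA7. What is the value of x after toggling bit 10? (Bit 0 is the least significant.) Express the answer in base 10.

x = 000010100111
bit 10 is currently 0; toggle it via x ^ (1 << 10) = x ^ 1024
→ 010010100111 = 1191

1191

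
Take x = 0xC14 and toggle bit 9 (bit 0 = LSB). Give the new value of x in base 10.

3604

x = 0110000010100
bit 9 is currently 0; toggle it via x ^ (1 << 9) = x ^ 512
→ 0111000010100 = 3604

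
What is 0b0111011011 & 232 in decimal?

a = 111011011
232 = 011101000
AND → 011001000 = 200

200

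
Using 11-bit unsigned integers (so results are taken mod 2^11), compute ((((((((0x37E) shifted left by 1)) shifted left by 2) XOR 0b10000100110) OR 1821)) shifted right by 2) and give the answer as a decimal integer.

0x37E = 01101111110
→ shifted left by 1 (mod 2^11) → 11011111100 = 1788
→ shifted left by 2 (mod 2^11) → 01111110000 = 1008
0b10000100110 = 10000100110
→ XOR → 11111010110 = 2006
1821 = 11100011101
→ OR → 11111011111 = 2015
→ shifted right by 2 → 00111110111 = 503

503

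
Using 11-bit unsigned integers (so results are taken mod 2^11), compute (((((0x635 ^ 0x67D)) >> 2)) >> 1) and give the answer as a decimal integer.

9

0x635 = 11000110101
0x67D = 11001111101
→ ^ → 00001001000 = 72
→ >> 2 → 00000010010 = 18
→ >> 1 → 00000001001 = 9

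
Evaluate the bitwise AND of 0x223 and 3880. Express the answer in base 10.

0x223 = 001000100011
3880 = 111100101000
AND → 001000100000 = 544

544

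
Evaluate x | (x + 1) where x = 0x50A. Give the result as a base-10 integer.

1291

x = 10100001010 = 1290
x + 1 = 10100001011
OR    = 10100001011 = 1291
(x | (x + 1) sets the lowest cleared bit.)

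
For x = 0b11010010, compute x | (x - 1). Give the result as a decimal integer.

x = 11010010 = 210
x - 1 = 11010001
OR    = 11010011 = 211
(x | (x - 1) sets all bits below the lowest set bit.)

211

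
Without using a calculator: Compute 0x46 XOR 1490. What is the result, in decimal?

0x46 = 00001000110
1490 = 10111010010
XOR → 10110010100 = 1428

1428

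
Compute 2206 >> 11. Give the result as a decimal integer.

1

2206 = 100010011110
shift right by 11 → 000000000001 = 1
(equivalently, floor(2206 / 2048))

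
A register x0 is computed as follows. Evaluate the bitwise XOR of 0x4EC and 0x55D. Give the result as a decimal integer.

433

0x4EC = 10011101100
0x55D = 10101011101
XOR → 00110110001 = 433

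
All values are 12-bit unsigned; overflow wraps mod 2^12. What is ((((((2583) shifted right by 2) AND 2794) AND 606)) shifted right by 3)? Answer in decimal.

64

2583 = 101000010111
→ shifted right by 2 → 001010000101 = 645
2794 = 101011101010
→ AND → 001010000000 = 640
606 = 001001011110
→ AND → 001000000000 = 512
→ shifted right by 3 → 000001000000 = 64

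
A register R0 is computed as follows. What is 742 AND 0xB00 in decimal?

512

742 = 001011100110
0xB00 = 101100000000
AND → 001000000000 = 512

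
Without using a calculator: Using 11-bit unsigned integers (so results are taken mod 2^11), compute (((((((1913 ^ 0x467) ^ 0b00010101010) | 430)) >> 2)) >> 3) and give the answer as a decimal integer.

1913 = 11101111001
0x467 = 10001100111
→ ^ → 01100011110 = 798
0b00010101010 = 00010101010
→ ^ → 01110110100 = 948
430 = 00110101110
→ | → 01110111110 = 958
→ >> 2 → 00011101111 = 239
→ >> 3 → 00000011101 = 29

29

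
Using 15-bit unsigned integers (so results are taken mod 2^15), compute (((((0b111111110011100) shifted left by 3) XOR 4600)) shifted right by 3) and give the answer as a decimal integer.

0b111111110011100 = 111111110011100
→ shifted left by 3 (mod 2^15) → 111110011100000 = 31968
4600 = 001000111111000
→ XOR → 110110100011000 = 27928
→ shifted right by 3 → 000110110100011 = 3491

3491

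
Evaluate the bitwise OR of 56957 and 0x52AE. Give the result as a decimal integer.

57087

56957 = 1101111001111101
0x52AE = 0101001010101110
 OR → 1101111011111111 = 57087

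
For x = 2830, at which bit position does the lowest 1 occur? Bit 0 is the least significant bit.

2830 = 101100001110
Trailing zeros: 1, so the lowest set bit is bit 1 (value 2).

1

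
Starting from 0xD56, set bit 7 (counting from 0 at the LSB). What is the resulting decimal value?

x = 110101010110
bit 7 is currently 0; set it via x | (1 << 7) = x | 128
→ 110111010110 = 3542

3542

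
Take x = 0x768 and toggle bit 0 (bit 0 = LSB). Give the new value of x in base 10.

1897

x = 0011101101000
bit 0 is currently 0; toggle it via x ^ (1 << 0) = x ^ 1
→ 0011101101001 = 1897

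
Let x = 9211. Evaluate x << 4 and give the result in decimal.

147376

9211 = 000010001111111011
shift left by 4 → 100011111110110000 = 147376
(equivalently, 9211 × 2^4 = 9211 × 16)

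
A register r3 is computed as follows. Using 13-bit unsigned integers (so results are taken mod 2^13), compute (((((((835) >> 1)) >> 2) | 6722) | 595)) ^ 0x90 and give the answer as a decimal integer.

6891

835 = 0001101000011
→ >> 1 → 0000110100001 = 417
→ >> 2 → 0000001101000 = 104
6722 = 1101001000010
→ | → 1101001101010 = 6762
595 = 0001001010011
→ | → 1101001111011 = 6779
0x90 = 0000010010000
→ ^ → 1101011101011 = 6891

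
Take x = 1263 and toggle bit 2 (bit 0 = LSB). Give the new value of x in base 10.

1259

x = 10011101111
bit 2 is currently 1; toggle it via x ^ (1 << 2) = x ^ 4
→ 10011101011 = 1259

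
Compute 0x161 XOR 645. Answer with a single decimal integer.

996

0x161 = 0101100001
645 = 1010000101
XOR → 1111100100 = 996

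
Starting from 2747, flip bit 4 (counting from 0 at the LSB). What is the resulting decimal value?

x = 101010111011
bit 4 is currently 1; toggle it via x ^ (1 << 4) = x ^ 16
→ 101010101011 = 2731

2731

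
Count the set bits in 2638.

6

2638 = 101001001110
Count the 1s: 1 + 1 + 1 + 1 + 1 + 1 = 6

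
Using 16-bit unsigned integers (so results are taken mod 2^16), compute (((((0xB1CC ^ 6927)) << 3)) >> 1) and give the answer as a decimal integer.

0xB1CC = 1011000111001100
6927 = 0001101100001111
→ ^ → 1010101011000011 = 43715
→ << 3 (mod 2^16) → 0101011000011000 = 22040
→ >> 1 → 0010101100001100 = 11020

11020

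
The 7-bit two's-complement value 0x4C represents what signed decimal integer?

pattern = 1001100 (MSB is 1 ⇒ negative)
Invert: 0110011, add 1 → 0110100 = 52, so the value is -52.
(Equivalently: 76 - 2^7 = 76 - 128 = -52.)

-52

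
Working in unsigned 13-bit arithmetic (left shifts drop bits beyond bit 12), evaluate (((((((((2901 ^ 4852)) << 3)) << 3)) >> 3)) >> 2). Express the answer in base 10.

66

2901 = 0101101010101
4852 = 1001011110100
→ ^ → 1100110100001 = 6561
→ << 3 (mod 2^13) → 0110100001000 = 3336
→ << 3 (mod 2^13) → 0100001000000 = 2112
→ >> 3 → 0000100001000 = 264
→ >> 2 → 0000001000010 = 66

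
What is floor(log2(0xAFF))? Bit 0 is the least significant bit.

11

0xAFF = 101011111111
The topmost 1 is at position 11 (since 2^11 = 2048 ≤ 2815 < 4096).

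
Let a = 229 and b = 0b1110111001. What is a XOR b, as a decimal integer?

229 = 0011100101
b = 1110111001
XOR → 1101011100 = 860

860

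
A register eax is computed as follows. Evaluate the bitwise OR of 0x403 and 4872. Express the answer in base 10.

0x403 = 0010000000011
4872 = 1001100001000
 OR → 1011100001011 = 5899

5899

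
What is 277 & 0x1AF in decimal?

277 = 100010101
0x1AF = 110101111
AND → 100000101 = 261

261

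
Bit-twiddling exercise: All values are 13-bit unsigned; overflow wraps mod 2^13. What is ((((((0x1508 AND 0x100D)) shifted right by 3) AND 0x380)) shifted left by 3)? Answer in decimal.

0x1508 = 1010100001000
0x100D = 1000000001101
→ AND → 1000000001000 = 4104
→ shifted right by 3 → 0001000000001 = 513
0x380 = 0001110000000
→ AND → 0001000000000 = 512
→ shifted left by 3 (mod 2^13) → 1000000000000 = 4096

4096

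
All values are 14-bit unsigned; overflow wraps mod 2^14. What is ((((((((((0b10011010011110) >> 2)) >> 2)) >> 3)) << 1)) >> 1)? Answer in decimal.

77

0b10011010011110 = 10011010011110
→ >> 2 → 00100110100111 = 2471
→ >> 2 → 00001001101001 = 617
→ >> 3 → 00000001001101 = 77
→ << 1 (mod 2^14) → 00000010011010 = 154
→ >> 1 → 00000001001101 = 77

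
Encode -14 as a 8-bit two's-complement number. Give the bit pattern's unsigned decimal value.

242

14 in 8 bits: 00001110
Invert: 11110001
Add 1:  11110010 = 242
(Check: 2^8 - 14 = 256 - 14 = 242.)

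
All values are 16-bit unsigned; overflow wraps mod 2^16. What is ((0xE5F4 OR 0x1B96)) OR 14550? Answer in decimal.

0xE5F4 = 1110010111110100
0x1B96 = 0001101110010110
→ OR → 1111111111110110 = 65526
14550 = 0011100011010110
→ OR → 1111111111110110 = 65526

65526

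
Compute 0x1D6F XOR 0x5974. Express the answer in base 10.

0x1D6F = 001110101101111
0x5974 = 101100101110100
XOR → 100010000011011 = 17435

17435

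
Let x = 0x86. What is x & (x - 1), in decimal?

x = 10000110 = 134
x - 1 = 10000101
AND   = 10000100 = 132
(x & (x - 1) clears the lowest set bit of x.)

132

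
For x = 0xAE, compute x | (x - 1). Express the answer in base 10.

175

x = 10101110 = 174
x - 1 = 10101101
OR    = 10101111 = 175
(x | (x - 1) sets all bits below the lowest set bit.)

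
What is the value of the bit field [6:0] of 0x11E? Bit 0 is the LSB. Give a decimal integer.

30

v = 0100011110
Shift right by 0: 0100011110
Mask low 7 bits: 0011110 = 30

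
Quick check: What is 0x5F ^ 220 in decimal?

0x5F = 01011111
220 = 11011100
XOR → 10000011 = 131

131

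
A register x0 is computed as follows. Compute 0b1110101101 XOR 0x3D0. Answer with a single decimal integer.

125

a = 1110101101
0x3D0 = 1111010000
XOR → 0001111101 = 125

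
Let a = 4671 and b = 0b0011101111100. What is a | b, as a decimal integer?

4671 = 1001000111111
b = 0011101111100
 OR → 1011101111111 = 6015

6015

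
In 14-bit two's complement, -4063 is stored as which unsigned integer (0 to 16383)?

12321

4063 in 14 bits: 00111111011111
Invert: 11000000100000
Add 1:  11000000100001 = 12321
(Check: 2^14 - 4063 = 16384 - 4063 = 12321.)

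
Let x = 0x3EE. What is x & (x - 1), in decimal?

1004

x = 1111101110 = 1006
x - 1 = 1111101101
AND   = 1111101100 = 1004
(x & (x - 1) clears the lowest set bit of x.)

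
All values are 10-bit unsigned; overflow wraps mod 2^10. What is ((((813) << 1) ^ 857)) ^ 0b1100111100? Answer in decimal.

813 = 1100101101
→ << 1 (mod 2^10) → 1001011010 = 602
857 = 1101011001
→ ^ → 0100000011 = 259
0b1100111100 = 1100111100
→ ^ → 1000111111 = 575

575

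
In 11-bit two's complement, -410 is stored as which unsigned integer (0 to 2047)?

1638

410 in 11 bits: 00110011010
Invert: 11001100101
Add 1:  11001100110 = 1638
(Check: 2^11 - 410 = 2048 - 410 = 1638.)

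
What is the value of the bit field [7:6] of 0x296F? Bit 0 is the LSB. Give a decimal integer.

v = 10100101101111
Shift right by 6: 10100101
Mask low 2 bits: 01 = 1

1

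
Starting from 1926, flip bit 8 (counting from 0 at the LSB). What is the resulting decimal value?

x = 11110000110
bit 8 is currently 1; toggle it via x ^ (1 << 8) = x ^ 256
→ 11010000110 = 1670

1670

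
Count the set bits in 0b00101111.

n = 101111
Count the 1s: 1 + 1 + 1 + 1 + 1 = 5

5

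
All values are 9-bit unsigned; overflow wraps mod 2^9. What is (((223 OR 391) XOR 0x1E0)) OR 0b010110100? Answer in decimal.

223 = 011011111
391 = 110000111
→ OR → 111011111 = 479
0x1E0 = 111100000
→ XOR → 000111111 = 63
0b010110100 = 010110100
→ OR → 010111111 = 191

191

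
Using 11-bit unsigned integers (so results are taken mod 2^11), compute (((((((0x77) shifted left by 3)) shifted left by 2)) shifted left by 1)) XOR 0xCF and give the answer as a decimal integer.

0x77 = 00001110111
→ shifted left by 3 (mod 2^11) → 01110111000 = 952
→ shifted left by 2 (mod 2^11) → 11011100000 = 1760
→ shifted left by 1 (mod 2^11) → 10111000000 = 1472
0xCF = 00011001111
→ XOR → 10100001111 = 1295

1295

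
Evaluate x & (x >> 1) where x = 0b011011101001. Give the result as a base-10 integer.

x = 11011101001 = 1769
x>>1 = 01101110100
AND  = 01001100000 = 608
(x & (x >> 1) has a 1 wherever x has two consecutive 1 bits.)

608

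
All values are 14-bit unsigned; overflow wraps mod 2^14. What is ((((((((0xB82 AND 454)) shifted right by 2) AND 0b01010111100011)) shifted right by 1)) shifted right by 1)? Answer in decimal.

0xB82 = 00101110000010
454 = 00000111000110
→ AND → 00000110000010 = 386
→ shifted right by 2 → 00000001100000 = 96
0b01010111100011 = 01010111100011
→ AND → 00000001100000 = 96
→ shifted right by 1 → 00000000110000 = 48
→ shifted right by 1 → 00000000011000 = 24

24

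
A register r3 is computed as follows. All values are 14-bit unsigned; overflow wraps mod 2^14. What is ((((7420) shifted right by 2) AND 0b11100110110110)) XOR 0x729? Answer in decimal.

7420 = 01110011111100
→ shifted right by 2 → 00011100111111 = 1855
0b11100110110110 = 11100110110110
→ AND → 00000100110110 = 310
0x729 = 00011100101001
→ XOR → 00011000011111 = 1567

1567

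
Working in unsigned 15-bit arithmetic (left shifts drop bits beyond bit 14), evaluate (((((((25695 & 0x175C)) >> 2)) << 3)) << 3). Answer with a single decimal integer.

17856

25695 = 110010001011111
0x175C = 001011101011100
→ & → 000010001011100 = 1116
→ >> 2 → 000000100010111 = 279
→ << 3 (mod 2^15) → 000100010111000 = 2232
→ << 3 (mod 2^15) → 100010111000000 = 17856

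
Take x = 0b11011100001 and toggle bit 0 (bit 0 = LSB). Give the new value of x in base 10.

x = 11011100001
bit 0 is currently 1; toggle it via x ^ (1 << 0) = x ^ 1
→ 11011100000 = 1760

1760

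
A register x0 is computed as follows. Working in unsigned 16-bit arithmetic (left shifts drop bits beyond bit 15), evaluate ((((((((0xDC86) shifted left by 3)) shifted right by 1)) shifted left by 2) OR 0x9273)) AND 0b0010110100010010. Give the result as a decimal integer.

2066

0xDC86 = 1101110010000110
→ shifted left by 3 (mod 2^16) → 1110010000110000 = 58416
→ shifted right by 1 → 0111001000011000 = 29208
→ shifted left by 2 (mod 2^16) → 1100100001100000 = 51296
0x9273 = 1001001001110011
→ OR → 1101101001110011 = 55923
0b0010110100010010 = 0010110100010010
→ AND → 0000100000010010 = 2066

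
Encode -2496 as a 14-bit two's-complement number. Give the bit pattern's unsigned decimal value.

2496 in 14 bits: 00100111000000
Invert: 11011000111111
Add 1:  11011001000000 = 13888
(Check: 2^14 - 2496 = 16384 - 2496 = 13888.)

13888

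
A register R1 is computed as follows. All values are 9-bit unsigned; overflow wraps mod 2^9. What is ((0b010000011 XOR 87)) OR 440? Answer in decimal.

0b010000011 = 010000011
87 = 001010111
→ XOR → 011010100 = 212
440 = 110111000
→ OR → 111111100 = 508

508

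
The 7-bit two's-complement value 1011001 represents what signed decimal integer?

-39

pattern = 1011001 (MSB is 1 ⇒ negative)
Invert: 0100110, add 1 → 0100111 = 39, so the value is -39.
(Equivalently: 89 - 2^7 = 89 - 128 = -39.)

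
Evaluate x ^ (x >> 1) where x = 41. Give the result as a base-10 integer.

61

x = 101001 = 41
x>>1 = 010100
XOR  = 111101 = 61
(x ^ (x >> 1) gives the standard binary-reflected Gray code of x.)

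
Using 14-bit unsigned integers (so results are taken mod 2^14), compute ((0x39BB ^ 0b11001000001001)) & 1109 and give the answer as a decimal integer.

0x39BB = 11100110111011
0b11001000001001 = 11001000001001
→ ^ → 00101110110010 = 2994
1109 = 00010001010101
→ & → 00000000010000 = 16

16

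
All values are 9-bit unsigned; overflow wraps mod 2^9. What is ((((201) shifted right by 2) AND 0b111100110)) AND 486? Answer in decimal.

201 = 011001001
→ shifted right by 2 → 000110010 = 50
0b111100110 = 111100110
→ AND → 000100010 = 34
486 = 111100110
→ AND → 000100010 = 34

34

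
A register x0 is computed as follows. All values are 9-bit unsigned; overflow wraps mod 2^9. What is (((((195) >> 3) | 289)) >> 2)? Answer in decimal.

78

195 = 011000011
→ >> 3 → 000011000 = 24
289 = 100100001
→ | → 100111001 = 313
→ >> 2 → 001001110 = 78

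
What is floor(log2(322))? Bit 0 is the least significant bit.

8

322 = 101000010
The topmost 1 is at position 8 (since 2^8 = 256 ≤ 322 < 512).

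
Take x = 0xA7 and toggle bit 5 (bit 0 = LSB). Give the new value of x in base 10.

135

x = 10100111
bit 5 is currently 1; toggle it via x ^ (1 << 5) = x ^ 32
→ 10000111 = 135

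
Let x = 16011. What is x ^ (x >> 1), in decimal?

8654

x = 11111010001011 = 16011
x>>1 = 01111101000101
XOR  = 10000111001110 = 8654
(x ^ (x >> 1) gives the standard binary-reflected Gray code of x.)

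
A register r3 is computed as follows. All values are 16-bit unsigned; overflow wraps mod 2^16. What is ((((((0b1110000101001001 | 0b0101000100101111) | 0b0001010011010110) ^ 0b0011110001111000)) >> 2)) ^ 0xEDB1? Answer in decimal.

57296

0b1110000101001001 = 1110000101001001
0b0101000100101111 = 0101000100101111
→ | → 1111000101101111 = 61807
0b0001010011010110 = 0001010011010110
→ | → 1111010111111111 = 62975
0b0011110001111000 = 0011110001111000
→ ^ → 1100100110000111 = 51591
→ >> 2 → 0011001001100001 = 12897
0xEDB1 = 1110110110110001
→ ^ → 1101111111010000 = 57296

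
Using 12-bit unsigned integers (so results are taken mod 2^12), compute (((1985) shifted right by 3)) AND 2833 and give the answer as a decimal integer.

16

1985 = 011111000001
→ shifted right by 3 → 000011111000 = 248
2833 = 101100010001
→ AND → 000000010000 = 16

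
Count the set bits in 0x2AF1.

8

0x2AF1 = 10101011110001
Count the 1s: 1 + 1 + 1 + 1 + 1 + 1 + 1 + 1 = 8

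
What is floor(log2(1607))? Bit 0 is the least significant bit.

10

1607 = 11001000111
The topmost 1 is at position 10 (since 2^10 = 1024 ≤ 1607 < 2048).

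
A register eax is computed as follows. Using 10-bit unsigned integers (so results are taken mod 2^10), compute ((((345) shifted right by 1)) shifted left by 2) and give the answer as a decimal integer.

688

345 = 0101011001
→ shifted right by 1 → 0010101100 = 172
→ shifted left by 2 (mod 2^10) → 1010110000 = 688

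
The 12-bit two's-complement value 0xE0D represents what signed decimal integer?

pattern = 111000001101 (MSB is 1 ⇒ negative)
Invert: 000111110010, add 1 → 000111110011 = 499, so the value is -499.
(Equivalently: 3597 - 2^12 = 3597 - 4096 = -499.)

-499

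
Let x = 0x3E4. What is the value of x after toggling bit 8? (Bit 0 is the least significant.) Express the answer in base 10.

740

x = 01111100100
bit 8 is currently 1; toggle it via x ^ (1 << 8) = x ^ 256
→ 01011100100 = 740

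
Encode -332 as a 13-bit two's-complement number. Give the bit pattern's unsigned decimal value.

332 in 13 bits: 0000101001100
Invert: 1111010110011
Add 1:  1111010110100 = 7860
(Check: 2^13 - 332 = 8192 - 332 = 7860.)

7860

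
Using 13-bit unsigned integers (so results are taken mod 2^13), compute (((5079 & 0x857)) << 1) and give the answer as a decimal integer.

5079 = 1001111010111
0x857 = 0100001010111
→ & → 0000001010111 = 87
→ << 1 (mod 2^13) → 0000010101110 = 174

174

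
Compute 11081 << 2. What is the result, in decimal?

44324

11081 = 0010101101001001
shift left by 2 → 1010110100100100 = 44324
(equivalently, 11081 × 2^2 = 11081 × 4)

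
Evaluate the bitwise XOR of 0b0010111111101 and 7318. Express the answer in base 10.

6507

a = 0010111111101
7318 = 1110010010110
XOR → 1100101101011 = 6507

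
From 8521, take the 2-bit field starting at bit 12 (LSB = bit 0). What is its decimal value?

v = 010000101001001
Shift right by 12: 010
Mask low 2 bits: 10 = 2

2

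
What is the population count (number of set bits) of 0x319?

0x319 = 1100011001
Count the 1s: 1 + 1 + 1 + 1 + 1 = 5

5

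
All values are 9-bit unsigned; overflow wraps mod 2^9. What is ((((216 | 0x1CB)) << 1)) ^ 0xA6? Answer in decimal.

216 = 011011000
0x1CB = 111001011
→ | → 111011011 = 475
→ << 1 (mod 2^9) → 110110110 = 438
0xA6 = 010100110
→ ^ → 100010000 = 272

272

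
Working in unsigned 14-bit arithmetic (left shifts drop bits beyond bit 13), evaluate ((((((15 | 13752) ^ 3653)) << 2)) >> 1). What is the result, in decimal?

15 = 00000000001111
13752 = 11010110111000
→ | → 11010110111111 = 13759
3653 = 00111001000101
→ ^ → 11101111111010 = 15354
→ << 2 (mod 2^14) → 10111111101000 = 12264
→ >> 1 → 01011111110100 = 6132

6132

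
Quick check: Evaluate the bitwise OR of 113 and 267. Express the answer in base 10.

379

113 = 001110001
267 = 100001011
 OR → 101111011 = 379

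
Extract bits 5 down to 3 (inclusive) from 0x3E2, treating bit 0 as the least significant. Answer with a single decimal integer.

4

v = 000001111100010
Shift right by 3: 000001111100
Mask low 3 bits: 100 = 4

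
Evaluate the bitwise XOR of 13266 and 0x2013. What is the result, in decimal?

5057

13266 = 11001111010010
0x2013 = 10000000010011
XOR → 01001111000001 = 5057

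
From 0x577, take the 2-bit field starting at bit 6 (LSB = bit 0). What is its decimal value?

1

v = 10101110111
Shift right by 6: 10101
Mask low 2 bits: 01 = 1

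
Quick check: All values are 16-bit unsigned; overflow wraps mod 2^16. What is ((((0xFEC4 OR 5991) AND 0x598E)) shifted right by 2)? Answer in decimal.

5729

0xFEC4 = 1111111011000100
5991 = 0001011101100111
→ OR → 1111111111100111 = 65511
0x598E = 0101100110001110
→ AND → 0101100110000110 = 22918
→ shifted right by 2 → 0001011001100001 = 5729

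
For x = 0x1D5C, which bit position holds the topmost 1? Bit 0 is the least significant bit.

0x1D5C = 1110101011100
The topmost 1 is at position 12 (since 2^12 = 4096 ≤ 7516 < 8192).

12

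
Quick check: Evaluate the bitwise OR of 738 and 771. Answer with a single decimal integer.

738 = 1011100010
771 = 1100000011
 OR → 1111100011 = 995

995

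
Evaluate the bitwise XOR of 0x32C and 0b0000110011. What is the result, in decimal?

0x32C = 1100101100
b = 0000110011
XOR → 1100011111 = 799

799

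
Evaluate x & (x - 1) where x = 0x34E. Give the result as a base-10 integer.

844

x = 1101001110 = 846
x - 1 = 1101001101
AND   = 1101001100 = 844
(x & (x - 1) clears the lowest set bit of x.)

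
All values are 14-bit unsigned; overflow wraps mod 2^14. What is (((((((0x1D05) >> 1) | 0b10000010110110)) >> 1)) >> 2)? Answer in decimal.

1494

0x1D05 = 01110100000101
→ >> 1 → 00111010000010 = 3714
0b10000010110110 = 10000010110110
→ | → 10111010110110 = 11958
→ >> 1 → 01011101011011 = 5979
→ >> 2 → 00010111010110 = 1494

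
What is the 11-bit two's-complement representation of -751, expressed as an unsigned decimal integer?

751 in 11 bits: 01011101111
Invert: 10100010000
Add 1:  10100010001 = 1297
(Check: 2^11 - 751 = 2048 - 751 = 1297.)

1297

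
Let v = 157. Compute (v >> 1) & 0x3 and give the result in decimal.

v = 00010011101
Shift right by 1: 0001001110
Mask low 2 bits: 10 = 2

2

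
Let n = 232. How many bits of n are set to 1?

4

232 = 11101000
Count the 1s: 1 + 1 + 1 + 1 = 4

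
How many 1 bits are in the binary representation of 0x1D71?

0x1D71 = 1110101110001
Count the 1s: 1 + 1 + 1 + 1 + 1 + 1 + 1 + 1 = 8

8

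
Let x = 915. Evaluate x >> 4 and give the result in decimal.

57

915 = 1110010011
shift right by 4 → 0000111001 = 57
(equivalently, floor(915 / 16))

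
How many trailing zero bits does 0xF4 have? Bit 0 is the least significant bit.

2

0xF4 = 11110100
Trailing zeros: 2, so the lowest set bit is bit 2 (value 4).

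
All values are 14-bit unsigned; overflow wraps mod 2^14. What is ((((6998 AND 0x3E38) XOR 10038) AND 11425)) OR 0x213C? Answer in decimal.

11580

6998 = 01101101010110
0x3E38 = 11111000111000
→ AND → 01101000010000 = 6672
10038 = 10011100110110
→ XOR → 11110100100110 = 15654
11425 = 10110010100001
→ AND → 10110000100000 = 11296
0x213C = 10000100111100
→ OR → 10110100111100 = 11580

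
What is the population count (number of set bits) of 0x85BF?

10

0x85BF = 1000010110111111
Count the 1s: 1 + 1 + 1 + 1 + 1 + 1 + 1 + 1 + 1 + 1 = 10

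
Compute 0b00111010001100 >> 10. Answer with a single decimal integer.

x = 111010001100
shift right by 10 → 000000000011 = 3
(equivalently, floor(3724 / 1024))

3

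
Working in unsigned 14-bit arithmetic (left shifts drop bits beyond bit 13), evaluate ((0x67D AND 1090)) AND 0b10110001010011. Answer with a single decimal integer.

0x67D = 00011001111101
1090 = 00010001000010
→ AND → 00010001000000 = 1088
0b10110001010011 = 10110001010011
→ AND → 00010001000000 = 1088

1088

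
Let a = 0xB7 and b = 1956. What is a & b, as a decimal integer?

0xB7 = 00010110111
1956 = 11110100100
AND → 00010100100 = 164

164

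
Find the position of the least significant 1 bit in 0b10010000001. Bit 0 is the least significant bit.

0

0b10010000001 = 10010000001
Trailing zeros: 0, so the lowest set bit is bit 0 (value 1).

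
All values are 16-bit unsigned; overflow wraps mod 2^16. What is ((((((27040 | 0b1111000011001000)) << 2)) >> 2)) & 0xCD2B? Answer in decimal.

2344

27040 = 0110100110100000
0b1111000011001000 = 1111000011001000
→ | → 1111100111101000 = 63976
→ << 2 (mod 2^16) → 1110011110100000 = 59296
→ >> 2 → 0011100111101000 = 14824
0xCD2B = 1100110100101011
→ & → 0000100100101000 = 2344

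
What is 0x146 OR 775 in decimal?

839

0x146 = 0101000110
775 = 1100000111
 OR → 1101000111 = 839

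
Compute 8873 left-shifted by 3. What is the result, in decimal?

70984

8873 = 00010001010101001
shift left by 3 → 10001010101001000 = 70984
(equivalently, 8873 × 2^3 = 8873 × 8)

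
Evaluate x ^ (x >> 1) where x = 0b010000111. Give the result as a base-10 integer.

196

x = 10000111 = 135
x>>1 = 01000011
XOR  = 11000100 = 196
(x ^ (x >> 1) gives the standard binary-reflected Gray code of x.)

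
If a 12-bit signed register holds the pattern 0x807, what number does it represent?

pattern = 100000000111 (MSB is 1 ⇒ negative)
Invert: 011111111000, add 1 → 011111111001 = 2041, so the value is -2041.
(Equivalently: 2055 - 2^12 = 2055 - 4096 = -2041.)

-2041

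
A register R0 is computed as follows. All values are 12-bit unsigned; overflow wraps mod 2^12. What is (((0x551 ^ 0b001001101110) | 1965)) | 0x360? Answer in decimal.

2047

0x551 = 010101010001
0b001001101110 = 001001101110
→ ^ → 011100111111 = 1855
1965 = 011110101101
→ | → 011110111111 = 1983
0x360 = 001101100000
→ | → 011111111111 = 2047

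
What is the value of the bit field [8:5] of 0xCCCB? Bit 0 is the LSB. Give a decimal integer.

v = 1100110011001011
Shift right by 5: 11001100110
Mask low 4 bits: 0110 = 6

6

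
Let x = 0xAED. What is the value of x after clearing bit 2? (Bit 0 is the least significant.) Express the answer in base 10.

x = 101011101101
bit 2 is currently 1; clear it via x & ~(1 << 2) = x & ~4
→ 101011101001 = 2793

2793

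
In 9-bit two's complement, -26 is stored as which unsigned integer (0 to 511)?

26 in 9 bits: 000011010
Invert: 111100101
Add 1:  111100110 = 486
(Check: 2^9 - 26 = 512 - 26 = 486.)

486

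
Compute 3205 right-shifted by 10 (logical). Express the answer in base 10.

3205 = 110010000101
shift right by 10 → 000000000011 = 3
(equivalently, floor(3205 / 1024))

3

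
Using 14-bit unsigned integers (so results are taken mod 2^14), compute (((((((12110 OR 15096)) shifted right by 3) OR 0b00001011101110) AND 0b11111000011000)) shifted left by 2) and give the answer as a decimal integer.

12110 = 10111101001110
15096 = 11101011111000
→ OR → 11111111111110 = 16382
→ shifted right by 3 → 00011111111111 = 2047
0b00001011101110 = 00001011101110
→ OR → 00011111111111 = 2047
0b11111000011000 = 11111000011000
→ AND → 00011000011000 = 1560
→ shifted left by 2 (mod 2^14) → 01100001100000 = 6240

6240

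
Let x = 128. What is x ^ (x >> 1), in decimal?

x = 10000000 = 128
x>>1 = 01000000
XOR  = 11000000 = 192
(x ^ (x >> 1) gives the standard binary-reflected Gray code of x.)

192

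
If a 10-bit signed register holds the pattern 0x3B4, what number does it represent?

-76

pattern = 1110110100 (MSB is 1 ⇒ negative)
Invert: 0001001011, add 1 → 0001001100 = 76, so the value is -76.
(Equivalently: 948 - 2^10 = 948 - 1024 = -76.)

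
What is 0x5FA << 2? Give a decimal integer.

6120

0x5FA = 0010111111010
shift left by 2 → 1011111101000 = 6120
(equivalently, 1530 × 2^2 = 1530 × 4)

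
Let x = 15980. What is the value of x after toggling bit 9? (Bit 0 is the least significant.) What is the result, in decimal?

15468

x = 11111001101100
bit 9 is currently 1; toggle it via x ^ (1 << 9) = x ^ 512
→ 11110001101100 = 15468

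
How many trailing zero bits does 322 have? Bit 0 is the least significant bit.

1

322 = 101000010
Trailing zeros: 1, so the lowest set bit is bit 1 (value 2).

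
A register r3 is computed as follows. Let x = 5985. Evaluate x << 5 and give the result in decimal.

5985 = 000001011101100001
shift left by 5 → 101110110000100000 = 191520
(equivalently, 5985 × 2^5 = 5985 × 32)

191520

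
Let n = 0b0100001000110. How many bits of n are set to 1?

4

n = 100001000110
Count the 1s: 1 + 1 + 1 + 1 = 4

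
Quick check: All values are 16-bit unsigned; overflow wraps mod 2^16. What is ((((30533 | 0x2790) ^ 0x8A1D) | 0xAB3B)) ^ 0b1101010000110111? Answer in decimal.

11212

30533 = 0111011101000101
0x2790 = 0010011110010000
→ | → 0111011111010101 = 30677
0x8A1D = 1000101000011101
→ ^ → 1111110111001000 = 64968
0xAB3B = 1010101100111011
→ | → 1111111111111011 = 65531
0b1101010000110111 = 1101010000110111
→ ^ → 0010101111001100 = 11212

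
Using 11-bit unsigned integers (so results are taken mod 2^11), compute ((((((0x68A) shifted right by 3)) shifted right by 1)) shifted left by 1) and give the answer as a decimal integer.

208

0x68A = 11010001010
→ shifted right by 3 → 00011010001 = 209
→ shifted right by 1 → 00001101000 = 104
→ shifted left by 1 (mod 2^11) → 00011010000 = 208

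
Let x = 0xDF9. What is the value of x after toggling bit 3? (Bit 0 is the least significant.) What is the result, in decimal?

3569

x = 0110111111001
bit 3 is currently 1; toggle it via x ^ (1 << 3) = x ^ 8
→ 0110111110001 = 3569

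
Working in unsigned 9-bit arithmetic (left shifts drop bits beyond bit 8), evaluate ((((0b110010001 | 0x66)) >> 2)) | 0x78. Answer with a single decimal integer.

125

0b110010001 = 110010001
0x66 = 001100110
→ | → 111110111 = 503
→ >> 2 → 001111101 = 125
0x78 = 001111000
→ | → 001111101 = 125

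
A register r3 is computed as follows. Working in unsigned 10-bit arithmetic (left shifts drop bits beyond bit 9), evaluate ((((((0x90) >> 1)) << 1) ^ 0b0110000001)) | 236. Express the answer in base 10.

0x90 = 0010010000
→ >> 1 → 0001001000 = 72
→ << 1 (mod 2^10) → 0010010000 = 144
0b0110000001 = 0110000001
→ ^ → 0100010001 = 273
236 = 0011101100
→ | → 0111111101 = 509

509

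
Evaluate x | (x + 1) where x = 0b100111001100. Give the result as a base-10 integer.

x = 100111001100 = 2508
x + 1 = 100111001101
OR    = 100111001101 = 2509
(x | (x + 1) sets the lowest cleared bit.)

2509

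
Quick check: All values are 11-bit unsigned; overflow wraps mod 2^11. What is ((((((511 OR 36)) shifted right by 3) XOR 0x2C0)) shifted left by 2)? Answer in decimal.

511 = 00111111111
36 = 00000100100
→ OR → 00111111111 = 511
→ shifted right by 3 → 00000111111 = 63
0x2C0 = 01011000000
→ XOR → 01011111111 = 767
→ shifted left by 2 (mod 2^11) → 01111111100 = 1020

1020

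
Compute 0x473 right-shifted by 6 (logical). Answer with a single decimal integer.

17

0x473 = 10001110011
shift right by 6 → 00000010001 = 17
(equivalently, floor(1139 / 64))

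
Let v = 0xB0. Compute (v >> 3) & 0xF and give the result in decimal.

v = 10110000
Shift right by 3: 10110
Mask low 4 bits: 0110 = 6

6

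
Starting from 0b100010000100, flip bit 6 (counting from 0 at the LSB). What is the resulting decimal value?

x = 100010000100
bit 6 is currently 0; toggle it via x ^ (1 << 6) = x ^ 64
→ 100011000100 = 2244

2244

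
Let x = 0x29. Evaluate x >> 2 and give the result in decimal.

10

0x29 = 101001
shift right by 2 → 001010 = 10
(equivalently, floor(41 / 4))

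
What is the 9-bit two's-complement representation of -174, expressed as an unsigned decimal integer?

338

174 in 9 bits: 010101110
Invert: 101010001
Add 1:  101010010 = 338
(Check: 2^9 - 174 = 512 - 174 = 338.)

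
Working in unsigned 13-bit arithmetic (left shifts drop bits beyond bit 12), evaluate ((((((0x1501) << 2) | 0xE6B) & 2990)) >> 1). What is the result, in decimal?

0x1501 = 1010100000001
→ << 2 (mod 2^13) → 1010000000100 = 5124
0xE6B = 0111001101011
→ | → 1111001101111 = 7791
2990 = 0101110101110
→ & → 0101000101110 = 2606
→ >> 1 → 0010100010111 = 1303

1303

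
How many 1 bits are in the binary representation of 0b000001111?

4

n = 1111
Count the 1s: 1 + 1 + 1 + 1 = 4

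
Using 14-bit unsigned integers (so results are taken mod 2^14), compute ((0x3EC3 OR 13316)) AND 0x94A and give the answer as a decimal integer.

2114

0x3EC3 = 11111011000011
13316 = 11010000000100
→ OR → 11111011000111 = 16071
0x94A = 00100101001010
→ AND → 00100001000010 = 2114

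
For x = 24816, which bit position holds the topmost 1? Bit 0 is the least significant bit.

24816 = 110000011110000
The topmost 1 is at position 14 (since 2^14 = 16384 ≤ 24816 < 32768).

14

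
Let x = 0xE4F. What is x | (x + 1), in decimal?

x = 111001001111 = 3663
x + 1 = 111001010000
OR    = 111001011111 = 3679
(x | (x + 1) sets the lowest cleared bit.)

3679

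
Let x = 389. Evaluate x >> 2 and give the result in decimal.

97

389 = 110000101
shift right by 2 → 001100001 = 97
(equivalently, floor(389 / 4))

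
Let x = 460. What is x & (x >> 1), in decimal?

196

x = 111001100 = 460
x>>1 = 011100110
AND  = 011000100 = 196
(x & (x >> 1) has a 1 wherever x has two consecutive 1 bits.)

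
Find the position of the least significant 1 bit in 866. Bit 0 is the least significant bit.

1

866 = 1101100010
Trailing zeros: 1, so the lowest set bit is bit 1 (value 2).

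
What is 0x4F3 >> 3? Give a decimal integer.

158

0x4F3 = 10011110011
shift right by 3 → 00010011110 = 158
(equivalently, floor(1267 / 8))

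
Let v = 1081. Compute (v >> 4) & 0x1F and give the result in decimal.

v = 10000111001
Shift right by 4: 1000011
Mask low 5 bits: 00011 = 3

3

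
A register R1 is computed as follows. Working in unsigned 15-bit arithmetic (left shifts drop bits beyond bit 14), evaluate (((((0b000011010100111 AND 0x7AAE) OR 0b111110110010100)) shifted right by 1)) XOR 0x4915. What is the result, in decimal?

0b000011010100111 = 000011010100111
0x7AAE = 111101010101110
→ AND → 000001010100110 = 678
0b111110110010100 = 111110110010100
→ OR → 111111110110110 = 32694
→ shifted right by 1 → 011111111011011 = 16347
0x4915 = 100100100010101
→ XOR → 111011011001110 = 30414

30414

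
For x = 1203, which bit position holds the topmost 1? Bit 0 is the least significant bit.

10

1203 = 10010110011
The topmost 1 is at position 10 (since 2^10 = 1024 ≤ 1203 < 2048).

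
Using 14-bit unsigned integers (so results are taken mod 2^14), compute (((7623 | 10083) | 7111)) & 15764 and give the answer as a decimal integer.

7623 = 01110111000111
10083 = 10011101100011
→ | → 11111111100111 = 16359
7111 = 01101111000111
→ | → 11111111100111 = 16359
15764 = 11110110010100
→ & → 11110110000100 = 15748

15748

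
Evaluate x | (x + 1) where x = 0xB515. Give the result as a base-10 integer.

46359

x = 1011010100010101 = 46357
x + 1 = 1011010100010110
OR    = 1011010100010111 = 46359
(x | (x + 1) sets the lowest cleared bit.)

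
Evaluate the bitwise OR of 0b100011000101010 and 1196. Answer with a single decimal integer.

a = 100011000101010
1196 = 000010010101100
 OR → 100011010101110 = 18094

18094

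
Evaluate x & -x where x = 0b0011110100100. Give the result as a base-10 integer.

4

x = 11110100100 = 1956
-x (two's complement) = …00001011100
AND   = 00000000100 = 4
(x & -x isolates the lowest set bit of x.)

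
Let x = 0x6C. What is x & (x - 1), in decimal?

104

x = 1101100 = 108
x - 1 = 1101011
AND   = 1101000 = 104
(x & (x - 1) clears the lowest set bit of x.)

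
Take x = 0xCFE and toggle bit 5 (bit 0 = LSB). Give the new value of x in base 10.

3294

x = 00110011111110
bit 5 is currently 1; toggle it via x ^ (1 << 5) = x ^ 32
→ 00110011011110 = 3294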